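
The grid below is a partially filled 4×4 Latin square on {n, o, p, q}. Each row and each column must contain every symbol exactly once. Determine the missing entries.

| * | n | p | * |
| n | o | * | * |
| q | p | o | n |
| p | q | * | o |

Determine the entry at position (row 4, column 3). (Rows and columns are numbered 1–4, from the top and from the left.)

n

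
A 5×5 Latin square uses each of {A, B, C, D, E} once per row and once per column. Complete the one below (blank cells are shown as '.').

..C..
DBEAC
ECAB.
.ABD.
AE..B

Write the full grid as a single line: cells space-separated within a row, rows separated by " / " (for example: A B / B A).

B D C E A / D B E A C / E C A B D / C A B D E / A E D C B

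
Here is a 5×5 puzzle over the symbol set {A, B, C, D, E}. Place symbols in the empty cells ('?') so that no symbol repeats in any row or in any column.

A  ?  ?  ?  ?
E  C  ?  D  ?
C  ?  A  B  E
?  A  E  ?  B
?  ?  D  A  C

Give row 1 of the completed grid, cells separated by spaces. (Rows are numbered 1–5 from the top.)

(r1,c5) = D
(r2,c3) = B
(r2,c5) = A
(r3,c2) = D
(r4,c1) = D
(r4,c4) = C
(r5,c1) = B
(r5,c2) = E
(r1,c2) = B
(r1,c3) = C
(r1,c4) = E

A B C E D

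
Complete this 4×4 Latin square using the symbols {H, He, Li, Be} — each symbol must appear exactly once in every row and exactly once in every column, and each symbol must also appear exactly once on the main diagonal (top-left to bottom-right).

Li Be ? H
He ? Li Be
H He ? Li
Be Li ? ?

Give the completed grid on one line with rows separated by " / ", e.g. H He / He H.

Li Be He H / He H Li Be / H He Be Li / Be Li H He

row 1 has {H,Li,Be}; column 3 has {Li} — only He is left for (r1,c3).
row 2 has {He,Li,Be}; column 2 has {He,Li,Be}; the diagonal has {Li} — only H is left for (r2,c2).
row 3 has {H,He,Li}; column 3 has {He,Li}; the diagonal has {H,Li} — only Be is left for (r3,c3).
row 4 has {Li,Be}; column 3 has {He,Li,Be} — only H is left for (r4,c3).
row 4 has {H,Li,Be}; column 4 has {H,Li,Be}; the diagonal has {H,Li,Be} — only He is left for (r4,c4).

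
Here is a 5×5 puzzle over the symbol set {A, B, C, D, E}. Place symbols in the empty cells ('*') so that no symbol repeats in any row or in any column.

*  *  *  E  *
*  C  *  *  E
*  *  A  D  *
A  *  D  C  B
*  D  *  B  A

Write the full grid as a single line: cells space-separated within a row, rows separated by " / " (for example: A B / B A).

B A C E D / D C B A E / E B A D C / A E D C B / C D E B A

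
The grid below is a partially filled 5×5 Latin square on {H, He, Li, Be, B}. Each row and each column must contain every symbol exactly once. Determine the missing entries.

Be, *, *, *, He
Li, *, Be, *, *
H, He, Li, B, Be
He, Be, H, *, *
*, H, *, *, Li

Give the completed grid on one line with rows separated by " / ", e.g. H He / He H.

Be Li B H He / Li B Be He H / H He Li B Be / He Be H Li B / B H He Be Li

Cell (r1,c3): row 1 has {He,Be}; column 3 has {H,Li,Be} → B.
Cell (r2,c2): row 2 has {Li,Be}; column 2 has {H,He,Be} → B.
Cell (r2,c5): row 2 has {Li,Be,B}; column 5 has {He,Li,Be} → H.
Cell (r4,c4): row 4 has {H,He,Be}; column 4 has {B} → Li.
Cell (r4,c5): row 4 has {H,He,Li,Be}; column 5 has {H,He,Li,Be} → B.
Cell (r5,c1): row 5 has {H,Li}; column 1 has {H,He,Li,Be} → B.
Cell (r5,c3): row 5 has {H,Li,B}; column 3 has {H,Li,Be,B} → He.
Cell (r5,c4): row 5 has {H,He,Li,B}; column 4 has {Li,B} → Be.
Cell (r1,c2): row 1 has {He,Be,B}; column 2 has {H,He,Be,B} → Li.
Cell (r1,c4): row 1 has {He,Li,Be,B}; column 4 has {Li,Be,B} → H.
Cell (r2,c4): row 2 has {H,Li,Be,B}; column 4 has {H,Li,Be,B} → He.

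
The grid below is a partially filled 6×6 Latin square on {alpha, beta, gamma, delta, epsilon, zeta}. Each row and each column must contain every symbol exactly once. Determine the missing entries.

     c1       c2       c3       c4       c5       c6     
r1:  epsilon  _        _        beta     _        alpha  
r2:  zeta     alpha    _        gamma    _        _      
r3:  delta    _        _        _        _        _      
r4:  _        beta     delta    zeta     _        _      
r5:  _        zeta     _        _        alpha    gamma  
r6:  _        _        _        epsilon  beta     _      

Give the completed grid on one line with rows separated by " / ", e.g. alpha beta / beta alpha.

(r3,c4) = alpha
(r4,c6) = epsilon
(r5,c1) = beta
(r5,c3) = epsilon
(r5,c4) = delta
(r2,c3) = beta
(r2,c6) = delta
(r4,c5) = gamma
(r6,c6) = zeta
(r2,c5) = epsilon
(r3,c5) = zeta
(r3,c6) = beta
(r4,c1) = alpha
(r6,c1) = gamma
(r6,c2) = delta
(r6,c3) = alpha
(r1,c2) = gamma
(r1,c3) = zeta
(r1,c5) = delta
(r3,c2) = epsilon
(r3,c3) = gamma

epsilon gamma zeta beta delta alpha / zeta alpha beta gamma epsilon delta / delta epsilon gamma alpha zeta beta / alpha beta delta zeta gamma epsilon / beta zeta epsilon delta alpha gamma / gamma delta alpha epsilon beta zeta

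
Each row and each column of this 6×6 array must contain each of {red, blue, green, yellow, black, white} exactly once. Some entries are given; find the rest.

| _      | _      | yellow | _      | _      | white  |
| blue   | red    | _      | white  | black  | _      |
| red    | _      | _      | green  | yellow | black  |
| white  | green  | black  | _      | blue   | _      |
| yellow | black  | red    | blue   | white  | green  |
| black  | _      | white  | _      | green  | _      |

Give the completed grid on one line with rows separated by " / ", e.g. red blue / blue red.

green blue yellow black red white / blue red green white black yellow / red white blue green yellow black / white green black yellow blue red / yellow black red blue white green / black yellow white red green blue

(r1,c1): row 1 has {yellow,white}; column 1 has {red,blue,yellow,black,white}, so it must be green.
(r1,c2): row 1 has {green,yellow,white}; column 2 has {red,green,black}, so it must be blue.
(r1,c5): row 1 has {blue,green,yellow,white}; column 5 has {blue,green,yellow,black,white}, so it must be red.
(r2,c3): row 2 has {red,blue,black,white}; column 3 has {red,yellow,black,white}, so it must be green.
(r2,c6): row 2 has {red,blue,green,black,white}; column 6 has {green,black,white}, so it must be yellow.
(r3,c2): row 3 has {red,green,yellow,black}; column 2 has {red,blue,green,black}, so it must be white.
(r3,c3): row 3 has {red,green,yellow,black,white}; column 3 has {red,green,yellow,black,white}, so it must be blue.
(r4,c6): row 4 has {blue,green,black,white}; column 6 has {green,yellow,black,white}, so it must be red.
(r6,c2): row 6 has {green,black,white}; column 2 has {red,blue,green,black,white}, so it must be yellow.
(r6,c4): row 6 has {green,yellow,black,white}; column 4 has {blue,green,white}, so it must be red.
(r6,c6): row 6 has {red,green,yellow,black,white}; column 6 has {red,green,yellow,black,white}, so it must be blue.
(r1,c4): row 1 has {red,blue,green,yellow,white}; column 4 has {red,blue,green,white}, so it must be black.
(r4,c4): row 4 has {red,blue,green,black,white}; column 4 has {red,blue,green,black,white}, so it must be yellow.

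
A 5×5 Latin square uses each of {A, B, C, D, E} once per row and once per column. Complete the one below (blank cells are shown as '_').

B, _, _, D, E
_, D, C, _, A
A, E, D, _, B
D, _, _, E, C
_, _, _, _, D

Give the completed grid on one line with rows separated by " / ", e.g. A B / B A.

B C A D E / E D C B A / A E D C B / D A B E C / C B E A D

(r1,c3) = A
(r2,c1) = E
(r2,c4) = B
(r3,c4) = C
(r4,c3) = B
(r5,c1) = C
(r5,c3) = E
(r5,c4) = A
(r1,c2) = C
(r4,c2) = A
(r5,c2) = B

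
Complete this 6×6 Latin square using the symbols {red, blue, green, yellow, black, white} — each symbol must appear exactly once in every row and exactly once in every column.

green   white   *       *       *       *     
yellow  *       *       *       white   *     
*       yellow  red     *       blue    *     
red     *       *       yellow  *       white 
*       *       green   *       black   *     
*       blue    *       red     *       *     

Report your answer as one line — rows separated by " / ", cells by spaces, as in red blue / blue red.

row 4 has {red,yellow,white}; column 5 has {blue,black,white} — only green is left for (r4,c5).
row 5 has {green,black}; column 2 has {blue,yellow,white} — only red is left for (r5,c2).
row 6 has {red,blue}; column 5 has {blue,green,black,white} — only yellow is left for (r6,c5).
row 1 has {green,white}; column 5 has {blue,green,yellow,black,white} — only red is left for (r1,c5).
row 4 has {red,green,yellow,white}; column 2 has {red,blue,yellow,white} — only black is left for (r4,c2).
row 4 has {red,green,yellow,black,white}; column 3 has {red,green} — only blue is left for (r4,c3).
row 2 has {yellow,white}; column 2 has {red,blue,yellow,black,white} — only green is left for (r2,c2).
row 2 has {green,yellow,white}; column 3 has {red,blue,green} — only black is left for (r2,c3).
row 2 has {green,yellow,black,white}; column 4 has {red,yellow} — only blue is left for (r2,c4).
row 2 has {blue,green,yellow,black,white}; column 6 has {white} — only red is left for (r2,c6).
row 5 has {red,green,black}; column 4 has {red,blue,yellow} — only white is left for (r5,c4).
row 6 has {red,blue,yellow}; column 3 has {red,blue,green,black} — only white is left for (r6,c3).
row 1 has {red,green,white}; column 3 has {red,blue,green,black,white} — only yellow is left for (r1,c3).
row 1 has {red,green,yellow,white}; column 4 has {red,blue,yellow,white} — only black is left for (r1,c4).
row 1 has {red,green,yellow,black,white}; column 6 has {red,white} — only blue is left for (r1,c6).
row 3 has {red,blue,yellow}; column 4 has {red,blue,yellow,black,white} — only green is left for (r3,c4).
row 3 has {red,blue,green,yellow}; column 6 has {red,blue,white} — only black is left for (r3,c6).
row 5 has {red,green,black,white}; column 1 has {red,green,yellow} — only blue is left for (r5,c1).
row 5 has {red,blue,green,black,white}; column 6 has {red,blue,black,white} — only yellow is left for (r5,c6).
row 6 has {red,blue,yellow,white}; column 1 has {red,blue,green,yellow} — only black is left for (r6,c1).
row 6 has {red,blue,yellow,black,white}; column 6 has {red,blue,yellow,black,white} — only green is left for (r6,c6).
row 3 has {red,blue,green,yellow,black}; column 1 has {red,blue,green,yellow,black} — only white is left for (r3,c1).

green white yellow black red blue / yellow green black blue white red / white yellow red green blue black / red black blue yellow green white / blue red green white black yellow / black blue white red yellow green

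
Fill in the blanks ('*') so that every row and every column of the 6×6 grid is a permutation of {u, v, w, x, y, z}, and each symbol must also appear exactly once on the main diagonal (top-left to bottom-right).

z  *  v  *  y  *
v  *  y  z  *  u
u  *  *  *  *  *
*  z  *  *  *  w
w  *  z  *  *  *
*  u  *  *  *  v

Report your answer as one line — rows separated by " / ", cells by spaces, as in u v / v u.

Cell (r1,c6): row 1 has {v,y,z}; column 6 has {u,v,w} → x.
Cell (r5,c6): row 5 has {w,z}; column 6 has {u,v,w,x} → y.
Cell (r1,c2): row 1 has {v,x,y,z}; column 2 has {u,z} → w.
Cell (r1,c4): row 1 has {v,w,x,y,z}; column 4 has {z} → u.
Cell (r2,c2): row 2 has {u,v,y,z}; column 2 has {u,w,z}; the diagonal has {v,z} → x.
Cell (r2,c5): row 2 has {u,v,x,y,z}; column 5 has {y} → w.
Cell (r3,c3): row 3 has {u}; column 3 has {v,y,z}; the diagonal has {v,x,z} → w.
Cell (r3,c6): row 3 has {u,w}; column 6 has {u,v,w,x,y} → z.
Cell (r4,c4): row 4 has {w,z}; column 4 has {u,z}; the diagonal has {v,w,x,z} → y.
Cell (r5,c2): row 5 has {w,y,z}; column 2 has {u,w,x,z} → v.
Cell (r5,c4): row 5 has {v,w,y,z}; column 4 has {u,y,z} → x.
Cell (r5,c5): row 5 has {v,w,x,y,z}; column 5 has {w,y}; the diagonal has {v,w,x,y,z} → u.
Cell (r6,c3): row 6 has {u,v}; column 3 has {v,w,y,z} → x.
Cell (r6,c4): row 6 has {u,v,x}; column 4 has {u,x,y,z} → w.
Cell (r6,c5): row 6 has {u,v,w,x}; column 5 has {u,w,y} → z.
Cell (r3,c2): row 3 has {u,w,z}; column 2 has {u,v,w,x,z} → y.
Cell (r3,c4): row 3 has {u,w,y,z}; column 4 has {u,w,x,y,z} → v.
Cell (r3,c5): row 3 has {u,v,w,y,z}; column 5 has {u,w,y,z} → x.
Cell (r4,c1): row 4 has {w,y,z}; column 1 has {u,v,w,z} → x.
Cell (r4,c3): row 4 has {w,x,y,z}; column 3 has {v,w,x,y,z} → u.
Cell (r4,c5): row 4 has {u,w,x,y,z}; column 5 has {u,w,x,y,z} → v.
Cell (r6,c1): row 6 has {u,v,w,x,z}; column 1 has {u,v,w,x,z} → y.

z w v u y x / v x y z w u / u y w v x z / x z u y v w / w v z x u y / y u x w z v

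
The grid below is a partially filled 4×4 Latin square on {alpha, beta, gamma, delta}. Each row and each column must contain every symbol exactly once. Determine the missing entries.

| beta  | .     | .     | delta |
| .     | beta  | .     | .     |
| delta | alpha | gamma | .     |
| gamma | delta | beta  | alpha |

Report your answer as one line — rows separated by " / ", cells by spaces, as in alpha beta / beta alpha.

row 1 has {beta,delta}; column 2 has {alpha,beta,delta} — only gamma is left for (r1,c2).
row 1 has {beta,gamma,delta}; column 3 has {beta,gamma} — only alpha is left for (r1,c3).
row 2 has {beta}; column 1 has {beta,gamma,delta} — only alpha is left for (r2,c1).
row 2 has {alpha,beta}; column 3 has {alpha,beta,gamma} — only delta is left for (r2,c3).
row 2 has {alpha,beta,delta}; column 4 has {alpha,delta} — only gamma is left for (r2,c4).
row 3 has {alpha,gamma,delta}; column 4 has {alpha,gamma,delta} — only beta is left for (r3,c4).

beta gamma alpha delta / alpha beta delta gamma / delta alpha gamma beta / gamma delta beta alpha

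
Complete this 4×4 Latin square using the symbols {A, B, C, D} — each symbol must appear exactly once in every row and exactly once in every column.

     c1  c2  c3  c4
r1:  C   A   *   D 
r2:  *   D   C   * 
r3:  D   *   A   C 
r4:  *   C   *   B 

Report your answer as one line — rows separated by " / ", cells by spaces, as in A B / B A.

C A B D / B D C A / D B A C / A C D B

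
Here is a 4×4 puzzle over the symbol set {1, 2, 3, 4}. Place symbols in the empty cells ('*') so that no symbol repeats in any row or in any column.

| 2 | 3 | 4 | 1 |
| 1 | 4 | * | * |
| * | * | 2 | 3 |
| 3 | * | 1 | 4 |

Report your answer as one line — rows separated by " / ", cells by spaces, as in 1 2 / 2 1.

2 3 4 1 / 1 4 3 2 / 4 1 2 3 / 3 2 1 4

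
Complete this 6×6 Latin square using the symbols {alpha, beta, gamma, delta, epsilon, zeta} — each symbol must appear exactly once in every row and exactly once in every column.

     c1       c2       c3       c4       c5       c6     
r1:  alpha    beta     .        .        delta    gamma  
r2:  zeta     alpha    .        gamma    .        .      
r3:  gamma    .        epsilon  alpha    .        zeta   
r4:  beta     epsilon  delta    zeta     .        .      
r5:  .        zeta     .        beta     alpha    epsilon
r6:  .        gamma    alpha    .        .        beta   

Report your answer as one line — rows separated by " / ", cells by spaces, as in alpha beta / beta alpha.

alpha beta zeta epsilon delta gamma / zeta alpha beta gamma epsilon delta / gamma delta epsilon alpha beta zeta / beta epsilon delta zeta gamma alpha / delta zeta gamma beta alpha epsilon / epsilon gamma alpha delta zeta beta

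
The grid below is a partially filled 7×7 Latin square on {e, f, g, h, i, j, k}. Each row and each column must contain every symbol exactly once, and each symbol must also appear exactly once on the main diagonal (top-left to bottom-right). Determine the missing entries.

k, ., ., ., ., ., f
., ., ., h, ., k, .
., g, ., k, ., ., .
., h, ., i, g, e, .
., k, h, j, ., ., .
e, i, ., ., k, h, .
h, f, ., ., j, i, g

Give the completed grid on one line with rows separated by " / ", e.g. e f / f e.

k e i g h j f / g j f h e k i / j g e k i f h / f h j i g e k / i k h j f g e / e i g f k h j / h f k e j i g

(r6,c7): row 6 has {e,h,i,k}; column 7 has {f,g}, so it must be j.
(r7,c4): row 7 has {f,g,h,i,j}; column 4 has {h,i,j,k}, so it must be e.
(r1,c4): row 1 has {f,k}; column 4 has {e,h,i,j,k}, so it must be g.
(r1,c6): row 1 has {f,g,k}; column 6 has {e,h,i,k}, so it must be j.
(r3,c6): row 3 has {g,k}; column 6 has {e,h,i,j,k}, so it must be f.
(r4,c7): row 4 has {e,g,h,i}; column 7 has {f,g,j}, so it must be k.
(r5,c6): row 5 has {h,j,k}; column 6 has {e,f,h,i,j,k}, so it must be g.
(r6,c4): row 6 has {e,h,i,j,k}; column 4 has {e,g,h,i,j,k}, so it must be f.
(r7,c3): row 7 has {e,f,g,h,i,j}; column 3 has {h}, so it must be k.
(r1,c2): row 1 has {f,g,j,k}; column 2 has {f,g,h,i,k}, so it must be e.
(r1,c3): row 1 has {e,f,g,j,k}; column 3 has {h,k}, so it must be i.
(r1,c5): row 1 has {e,f,g,i,j,k}; column 5 has {g,j,k}, so it must be h.
(r2,c2): row 2 has {h,k}; column 2 has {e,f,g,h,i,k}; the diagonal has {g,h,i,k}, so it must be j.
(r3,c3): row 3 has {f,g,k}; column 3 has {h,i,k}; the diagonal has {g,h,i,j,k}, so it must be e.
(r3,c5): row 3 has {e,f,g,k}; column 5 has {g,h,j,k}, so it must be i.
(r3,c7): row 3 has {e,f,g,i,k}; column 7 has {f,g,j,k}, so it must be h.
(r5,c5): row 5 has {g,h,j,k}; column 5 has {g,h,i,j,k}; the diagonal has {e,g,h,i,j,k}, so it must be f.
(r6,c3): row 6 has {e,f,h,i,j,k}; column 3 has {e,h,i,k}, so it must be g.
(r2,c3): row 2 has {h,j,k}; column 3 has {e,g,h,i,k}, so it must be f.
(r2,c5): row 2 has {f,h,j,k}; column 5 has {f,g,h,i,j,k}, so it must be e.
(r2,c7): row 2 has {e,f,h,j,k}; column 7 has {f,g,h,j,k}, so it must be i.
(r3,c1): row 3 has {e,f,g,h,i,k}; column 1 has {e,h,k}, so it must be j.
(r4,c1): row 4 has {e,g,h,i,k}; column 1 has {e,h,j,k}, so it must be f.
(r4,c3): row 4 has {e,f,g,h,i,k}; column 3 has {e,f,g,h,i,k}, so it must be j.
(r5,c1): row 5 has {f,g,h,j,k}; column 1 has {e,f,h,j,k}, so it must be i.
(r5,c7): row 5 has {f,g,h,i,j,k}; column 7 has {f,g,h,i,j,k}, so it must be e.
(r2,c1): row 2 has {e,f,h,i,j,k}; column 1 has {e,f,h,i,j,k}, so it must be g.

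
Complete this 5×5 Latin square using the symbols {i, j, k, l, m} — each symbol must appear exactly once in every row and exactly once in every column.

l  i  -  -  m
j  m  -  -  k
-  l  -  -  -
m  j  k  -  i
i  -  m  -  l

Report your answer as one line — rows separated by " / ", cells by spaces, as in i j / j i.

l i j k m / j m l i k / k l i m j / m j k l i / i k m j l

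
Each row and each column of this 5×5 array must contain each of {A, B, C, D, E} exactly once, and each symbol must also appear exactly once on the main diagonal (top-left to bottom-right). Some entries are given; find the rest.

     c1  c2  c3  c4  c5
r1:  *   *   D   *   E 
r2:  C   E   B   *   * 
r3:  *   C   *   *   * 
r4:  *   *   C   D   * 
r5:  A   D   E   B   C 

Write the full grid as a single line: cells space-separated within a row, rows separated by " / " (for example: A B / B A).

B A D C E / C E B A D / D C A E B / E B C D A / A D E B C

(r1,c1) = B
(r1,c2) = A
(r1,c4) = C
(r2,c4) = A
(r2,c5) = D
(r3,c3) = A
(r3,c4) = E
(r3,c5) = B
(r4,c1) = E
(r4,c2) = B
(r4,c5) = A
(r3,c1) = D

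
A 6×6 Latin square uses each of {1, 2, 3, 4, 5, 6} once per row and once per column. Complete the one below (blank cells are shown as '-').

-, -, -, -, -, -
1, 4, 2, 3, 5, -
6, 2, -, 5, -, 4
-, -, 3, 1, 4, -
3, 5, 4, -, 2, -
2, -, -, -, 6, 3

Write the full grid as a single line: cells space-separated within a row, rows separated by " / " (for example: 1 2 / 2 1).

4 3 6 2 1 5 / 1 4 2 3 5 6 / 6 2 1 5 3 4 / 5 6 3 1 4 2 / 3 5 4 6 2 1 / 2 1 5 4 6 3

(r2,c6) = 6
(r3,c3) = 1
(r3,c5) = 3
(r4,c1) = 5
(r4,c2) = 6
(r4,c6) = 2
(r5,c4) = 6
(r5,c6) = 1
(r6,c2) = 1
(r6,c3) = 5
(r6,c4) = 4
(r1,c1) = 4
(r1,c2) = 3
(r1,c3) = 6
(r1,c4) = 2
(r1,c5) = 1
(r1,c6) = 5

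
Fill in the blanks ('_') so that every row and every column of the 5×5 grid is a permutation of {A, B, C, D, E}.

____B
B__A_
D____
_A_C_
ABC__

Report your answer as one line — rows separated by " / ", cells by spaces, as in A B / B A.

row 4 has {A,C}; column 1 has {A,B,D} — only E is left for (r4,c1).
row 4 has {A,C,E}; column 5 has {B} — only D is left for (r4,c5).
row 5 has {A,B,C}; column 5 has {B,D} — only E is left for (r5,c5).
row 1 has {B}; column 1 has {A,B,D,E} — only C is left for (r1,c1).
row 2 has {A,B}; column 5 has {B,D,E} — only C is left for (r2,c5).
row 3 has {D}; column 5 has {B,C,D,E} — only A is left for (r3,c5).
row 4 has {A,C,D,E}; column 3 has {C} — only B is left for (r4,c3).
row 5 has {A,B,C,E}; column 4 has {A,C} — only D is left for (r5,c4).
row 1 has {B,C}; column 4 has {A,C,D} — only E is left for (r1,c4).
row 3 has {A,D}; column 3 has {B,C} — only E is left for (r3,c3).
row 3 has {A,D,E}; column 4 has {A,C,D,E} — only B is left for (r3,c4).
row 1 has {B,C,E}; column 2 has {A,B} — only D is left for (r1,c2).
row 1 has {B,C,D,E}; column 3 has {B,C,E} — only A is left for (r1,c3).
row 2 has {A,B,C}; column 2 has {A,B,D} — only E is left for (r2,c2).
row 2 has {A,B,C,E}; column 3 has {A,B,C,E} — only D is left for (r2,c3).
row 3 has {A,B,D,E}; column 2 has {A,B,D,E} — only C is left for (r3,c2).

C D A E B / B E D A C / D C E B A / E A B C D / A B C D E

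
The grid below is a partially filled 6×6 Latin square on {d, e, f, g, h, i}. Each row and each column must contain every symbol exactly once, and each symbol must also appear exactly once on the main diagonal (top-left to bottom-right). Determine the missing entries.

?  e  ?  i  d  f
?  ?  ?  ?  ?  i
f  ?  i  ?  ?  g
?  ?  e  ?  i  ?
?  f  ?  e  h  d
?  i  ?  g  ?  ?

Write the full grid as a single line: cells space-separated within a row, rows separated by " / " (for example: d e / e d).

(r1,c1) = g
(r1,c3) = h
(r2,c2) = d
(r3,c2) = h
(r3,c4) = d
(r3,c5) = e
(r4,c2) = g
(r4,c4) = f
(r4,c6) = h
(r5,c1) = i
(r5,c3) = g
(r6,c5) = f
(r6,c6) = e
(r2,c3) = f
(r2,c4) = h
(r2,c5) = g
(r4,c1) = d
(r6,c1) = h
(r6,c3) = d
(r2,c1) = e

g e h i d f / e d f h g i / f h i d e g / d g e f i h / i f g e h d / h i d g f e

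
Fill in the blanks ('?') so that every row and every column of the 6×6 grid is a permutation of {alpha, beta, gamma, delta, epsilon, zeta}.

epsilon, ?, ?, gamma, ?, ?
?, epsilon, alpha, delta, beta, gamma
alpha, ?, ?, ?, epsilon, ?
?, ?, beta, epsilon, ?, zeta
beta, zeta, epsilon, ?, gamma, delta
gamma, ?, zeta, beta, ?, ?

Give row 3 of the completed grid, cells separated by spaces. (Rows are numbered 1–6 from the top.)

alpha delta gamma zeta epsilon beta

row 1 has {gamma,epsilon}; column 3 has {alpha,beta,epsilon,zeta} — only delta is left for (r1,c3).
row 2 has {alpha,beta,gamma,delta,epsilon}; column 1 has {alpha,beta,gamma,epsilon} — only zeta is left for (r2,c1).
row 3 has {alpha,epsilon}; column 3 has {alpha,beta,delta,epsilon,zeta} — only gamma is left for (r3,c3).
row 3 has {alpha,gamma,epsilon}; column 4 has {beta,gamma,delta,epsilon} — only zeta is left for (r3,c4).
row 3 has {alpha,gamma,epsilon,zeta}; column 6 has {gamma,delta,zeta} — only beta is left for (r3,c6).
row 4 has {beta,epsilon,zeta}; column 1 has {alpha,beta,gamma,epsilon,zeta} — only delta is left for (r4,c1).
row 4 has {beta,delta,epsilon,zeta}; column 5 has {beta,gamma,epsilon} — only alpha is left for (r4,c5).
row 5 has {beta,gamma,delta,epsilon,zeta}; column 4 has {beta,gamma,delta,epsilon,zeta} — only alpha is left for (r5,c4).
row 6 has {beta,gamma,zeta}; column 5 has {alpha,beta,gamma,epsilon} — only delta is left for (r6,c5).
row 1 has {gamma,delta,epsilon}; column 5 has {alpha,beta,gamma,delta,epsilon} — only zeta is left for (r1,c5).
row 1 has {gamma,delta,epsilon,zeta}; column 6 has {beta,gamma,delta,zeta} — only alpha is left for (r1,c6).
row 3 has {alpha,beta,gamma,epsilon,zeta}; column 2 has {epsilon,zeta} — only delta is left for (r3,c2).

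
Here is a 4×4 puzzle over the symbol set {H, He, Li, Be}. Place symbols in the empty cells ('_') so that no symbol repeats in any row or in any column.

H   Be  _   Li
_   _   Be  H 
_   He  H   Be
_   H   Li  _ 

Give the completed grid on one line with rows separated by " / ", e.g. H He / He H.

H Be He Li / He Li Be H / Li He H Be / Be H Li He

(r1,c3) = He
(r2,c2) = Li
(r3,c1) = Li
(r4,c4) = He
(r2,c1) = He
(r4,c1) = Be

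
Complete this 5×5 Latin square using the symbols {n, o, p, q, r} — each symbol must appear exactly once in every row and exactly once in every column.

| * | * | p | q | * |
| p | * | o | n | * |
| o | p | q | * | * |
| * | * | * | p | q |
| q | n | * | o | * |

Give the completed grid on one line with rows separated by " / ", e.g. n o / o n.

n r p q o / p q o n r / o p q r n / r o n p q / q n r o p

row 2 has {n,o,p}; column 5 has {q} — only r is left for (r2,c5).
row 3 has {o,p,q}; column 4 has {n,o,p,q} — only r is left for (r3,c4).
row 3 has {o,p,q,r}; column 5 has {q,r} — only n is left for (r3,c5).
row 5 has {n,o,q}; column 3 has {o,p,q} — only r is left for (r5,c3).
row 5 has {n,o,q,r}; column 5 has {n,q,r} — only p is left for (r5,c5).
row 1 has {p,q}; column 5 has {n,p,q,r} — only o is left for (r1,c5).
row 2 has {n,o,p,r}; column 2 has {n,p} — only q is left for (r2,c2).
row 4 has {p,q}; column 3 has {o,p,q,r} — only n is left for (r4,c3).
row 1 has {o,p,q}; column 2 has {n,p,q} — only r is left for (r1,c2).
row 4 has {n,p,q}; column 1 has {o,p,q} — only r is left for (r4,c1).
row 4 has {n,p,q,r}; column 2 has {n,p,q,r} — only o is left for (r4,c2).
row 1 has {o,p,q,r}; column 1 has {o,p,q,r} — only n is left for (r1,c1).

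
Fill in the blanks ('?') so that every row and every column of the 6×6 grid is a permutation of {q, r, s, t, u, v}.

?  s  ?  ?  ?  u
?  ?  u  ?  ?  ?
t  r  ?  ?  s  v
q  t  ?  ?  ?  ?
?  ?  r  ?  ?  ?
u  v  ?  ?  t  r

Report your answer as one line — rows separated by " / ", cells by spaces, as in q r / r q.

row 2 has {u}; column 2 has {r,s,t,v} — only q is left for (r2,c2).
row 3 has {r,s,t,v}; column 3 has {r,u} — only q is left for (r3,c3).
row 3 has {q,r,s,t,v}; column 4 is empty so far — only u is left for (r3,c4).
row 4 has {q,t}; column 6 has {r,u,v} — only s is left for (r4,c6).
row 5 has {r}; column 2 has {q,r,s,t,v} — only u is left for (r5,c2).
row 6 has {r,t,u,v}; column 3 has {q,r,u} — only s is left for (r6,c3).
row 6 has {r,s,t,u,v}; column 4 has {u} — only q is left for (r6,c4).
row 2 has {q,u}; column 6 has {r,s,u,v} — only t is left for (r2,c6).
row 4 has {q,s,t}; column 3 has {q,r,s,u} — only v is left for (r4,c3).
row 4 has {q,s,t,v}; column 4 has {q,u} — only r is left for (r4,c4).
row 4 has {q,r,s,t,v}; column 5 has {s,t} — only u is left for (r4,c5).
row 5 has {r,u}; column 6 has {r,s,t,u,v} — only q is left for (r5,c6).
row 1 has {s,u}; column 3 has {q,r,s,u,v} — only t is left for (r1,c3).
row 1 has {s,t,u}; column 4 has {q,r,u} — only v is left for (r1,c4).
row 2 has {q,t,u}; column 4 has {q,r,u,v} — only s is left for (r2,c4).
row 5 has {q,r,u}; column 4 has {q,r,s,u,v} — only t is left for (r5,c4).
row 5 has {q,r,t,u}; column 5 has {s,t,u} — only v is left for (r5,c5).
row 1 has {s,t,u,v}; column 1 has {q,t,u} — only r is left for (r1,c1).
row 1 has {r,s,t,u,v}; column 5 has {s,t,u,v} — only q is left for (r1,c5).
row 2 has {q,s,t,u}; column 1 has {q,r,t,u} — only v is left for (r2,c1).
row 2 has {q,s,t,u,v}; column 5 has {q,s,t,u,v} — only r is left for (r2,c5).
row 5 has {q,r,t,u,v}; column 1 has {q,r,t,u,v} — only s is left for (r5,c1).

r s t v q u / v q u s r t / t r q u s v / q t v r u s / s u r t v q / u v s q t r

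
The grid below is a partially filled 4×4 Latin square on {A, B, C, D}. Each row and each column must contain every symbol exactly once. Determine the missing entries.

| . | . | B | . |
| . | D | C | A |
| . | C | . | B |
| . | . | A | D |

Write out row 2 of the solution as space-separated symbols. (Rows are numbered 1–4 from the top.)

B D C A

At row 1, column 2: row 1 has {B}; column 2 has {C,D}; that leaves A.
At row 1, column 4: row 1 has {A,B}; column 4 has {A,B,D}; that leaves C.
At row 2, column 1: row 2 has {A,C,D}; column 1 is empty so far; that leaves B.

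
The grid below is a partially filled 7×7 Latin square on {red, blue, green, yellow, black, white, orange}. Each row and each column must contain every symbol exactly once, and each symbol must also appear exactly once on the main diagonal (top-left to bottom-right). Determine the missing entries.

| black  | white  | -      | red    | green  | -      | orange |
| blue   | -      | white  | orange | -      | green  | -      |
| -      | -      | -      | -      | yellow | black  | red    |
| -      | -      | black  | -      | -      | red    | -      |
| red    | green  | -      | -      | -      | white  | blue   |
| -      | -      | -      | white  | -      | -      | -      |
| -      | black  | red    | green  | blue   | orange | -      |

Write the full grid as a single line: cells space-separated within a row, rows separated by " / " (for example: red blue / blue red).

black white blue red green yellow orange / blue red white orange black green yellow / white orange green blue yellow black red / orange blue black yellow white red green / red green yellow black orange white blue / green yellow orange white red blue black / yellow black red green blue orange white

row 3 has {red,yellow,black}; column 4 has {red,green,white,orange} — only blue is left for (r3,c4).
row 4 has {red,black}; column 4 has {red,blue,green,white,orange}; the diagonal has {black} — only yellow is left for (r4,c4).
row 5 has {red,blue,green,white}; column 4 has {red,blue,green,yellow,white,orange} — only black is left for (r5,c4).
row 5 has {red,blue,green,black,white}; column 5 has {blue,green,yellow}; the diagonal has {yellow,black} — only orange is left for (r5,c5).
row 6 has {white}; column 6 has {red,green,black,white,orange}; the diagonal has {yellow,black,orange} — only blue is left for (r6,c6).
row 7 has {red,blue,green,black,orange}; column 7 has {red,blue,orange}; the diagonal has {blue,yellow,black,orange} — only white is left for (r7,c7).
row 1 has {red,green,black,white,orange}; column 6 has {red,blue,green,black,white,orange} — only yellow is left for (r1,c6).
row 2 has {blue,green,white,orange}; column 2 has {green,black,white}; the diagonal has {blue,yellow,black,white,orange} — only red is left for (r2,c2).
row 2 has {red,blue,green,white,orange}; column 5 has {blue,green,yellow,orange} — only black is left for (r2,c5).
row 2 has {red,blue,green,black,white,orange}; column 7 has {red,blue,white,orange} — only yellow is left for (r2,c7).
row 3 has {red,blue,yellow,black}; column 2 has {red,green,black,white} — only orange is left for (r3,c2).
row 3 has {red,blue,yellow,black,orange}; column 3 has {red,black,white}; the diagonal has {red,blue,yellow,black,white,orange} — only green is left for (r3,c3).
row 4 has {red,yellow,black}; column 2 has {red,green,black,white,orange} — only blue is left for (r4,c2).
row 4 has {red,blue,yellow,black}; column 5 has {blue,green,yellow,black,orange} — only white is left for (r4,c5).
row 4 has {red,blue,yellow,black,white}; column 7 has {red,blue,yellow,white,orange} — only green is left for (r4,c7).
row 5 has {red,blue,green,black,white,orange}; column 3 has {red,green,black,white} — only yellow is left for (r5,c3).
row 6 has {blue,white}; column 2 has {red,blue,green,black,white,orange} — only yellow is left for (r6,c2).
row 6 has {blue,yellow,white}; column 3 has {red,green,yellow,black,white} — only orange is left for (r6,c3).
row 6 has {blue,yellow,white,orange}; column 5 has {blue,green,yellow,black,white,orange} — only red is left for (r6,c5).
row 6 has {red,blue,yellow,white,orange}; column 7 has {red,blue,green,yellow,white,orange} — only black is left for (r6,c7).
row 7 has {red,blue,green,black,white,orange}; column 1 has {red,blue,black} — only yellow is left for (r7,c1).
row 1 has {red,green,yellow,black,white,orange}; column 3 has {red,green,yellow,black,white,orange} — only blue is left for (r1,c3).
row 3 has {red,blue,green,yellow,black,orange}; column 1 has {red,blue,yellow,black} — only white is left for (r3,c1).
row 4 has {red,blue,green,yellow,black,white}; column 1 has {red,blue,yellow,black,white} — only orange is left for (r4,c1).
row 6 has {red,blue,yellow,black,white,orange}; column 1 has {red,blue,yellow,black,white,orange} — only green is left for (r6,c1).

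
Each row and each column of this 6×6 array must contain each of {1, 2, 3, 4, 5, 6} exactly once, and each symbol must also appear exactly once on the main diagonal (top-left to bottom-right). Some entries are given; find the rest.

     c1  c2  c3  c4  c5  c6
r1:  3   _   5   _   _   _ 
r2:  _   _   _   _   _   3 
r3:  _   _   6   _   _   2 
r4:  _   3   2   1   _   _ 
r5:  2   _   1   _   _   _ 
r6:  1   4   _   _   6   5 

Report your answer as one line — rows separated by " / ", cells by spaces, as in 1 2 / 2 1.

3 6 5 4 2 1 / 5 2 4 6 1 3 / 4 1 6 5 3 2 / 6 3 2 1 5 4 / 2 5 1 3 4 6 / 1 4 3 2 6 5

(r2,c2) = 2
(r2,c3) = 4
(r5,c5) = 4
(r5,c6) = 6
(r6,c3) = 3
(r6,c4) = 2
(r4,c5) = 5
(r4,c6) = 4
(r5,c2) = 5
(r5,c4) = 3
(r1,c6) = 1
(r2,c5) = 1
(r3,c2) = 1
(r3,c5) = 3
(r4,c1) = 6
(r1,c2) = 6
(r1,c4) = 4
(r1,c5) = 2
(r2,c1) = 5
(r2,c4) = 6
(r3,c1) = 4
(r3,c4) = 5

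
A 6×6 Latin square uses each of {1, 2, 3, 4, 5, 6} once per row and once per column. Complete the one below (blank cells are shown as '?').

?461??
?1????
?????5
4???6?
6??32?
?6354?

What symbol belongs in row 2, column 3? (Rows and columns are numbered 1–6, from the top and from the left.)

(r4,c4) = 2
(r5,c2) = 5
(r4,c2) = 3
(r4,c6) = 1
(r5,c6) = 4
(r6,c6) = 2
(r1,c6) = 3
(r2,c6) = 6
(r3,c2) = 2
(r4,c3) = 5
(r5,c3) = 1
(r6,c1) = 1
(r1,c5) = 5
(r2,c4) = 4
(r2,c5) = 3
(r3,c1) = 3
(r3,c3) = 4
(r3,c4) = 6
(r3,c5) = 1
(r1,c1) = 2
(r2,c1) = 5
(r2,c3) = 2

2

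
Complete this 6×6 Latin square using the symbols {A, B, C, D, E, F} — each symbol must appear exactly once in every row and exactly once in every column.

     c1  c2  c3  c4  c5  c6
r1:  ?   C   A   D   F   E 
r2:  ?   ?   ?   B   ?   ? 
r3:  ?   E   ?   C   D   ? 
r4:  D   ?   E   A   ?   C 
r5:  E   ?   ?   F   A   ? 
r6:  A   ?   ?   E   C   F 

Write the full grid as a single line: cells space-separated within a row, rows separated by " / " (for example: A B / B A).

B C A D F E / C A F B E D / F E B C D A / D F E A B C / E D C F A B / A B D E C F

(r1,c1) = B
(r2,c5) = E
(r3,c1) = F
(r3,c3) = B
(r3,c6) = A
(r4,c5) = B
(r6,c3) = D
(r2,c1) = C
(r2,c3) = F
(r2,c6) = D
(r4,c2) = F
(r5,c3) = C
(r5,c6) = B
(r6,c2) = B
(r2,c2) = A
(r5,c2) = D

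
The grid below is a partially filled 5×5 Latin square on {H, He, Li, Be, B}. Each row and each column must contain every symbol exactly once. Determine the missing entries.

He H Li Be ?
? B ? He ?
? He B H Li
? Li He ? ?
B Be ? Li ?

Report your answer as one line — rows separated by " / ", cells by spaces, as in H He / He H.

He H Li Be B / Li B Be He H / Be He B H Li / H Li He B Be / B Be H Li He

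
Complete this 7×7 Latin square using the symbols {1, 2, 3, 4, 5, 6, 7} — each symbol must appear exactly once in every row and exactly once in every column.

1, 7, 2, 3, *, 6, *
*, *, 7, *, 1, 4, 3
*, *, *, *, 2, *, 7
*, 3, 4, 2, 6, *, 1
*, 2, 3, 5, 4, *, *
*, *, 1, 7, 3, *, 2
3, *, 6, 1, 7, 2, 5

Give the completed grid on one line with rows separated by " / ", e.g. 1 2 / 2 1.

1 7 2 3 5 6 4 / 2 5 7 6 1 4 3 / 6 1 5 4 2 3 7 / 5 3 4 2 6 7 1 / 7 2 3 5 4 1 6 / 4 6 1 7 3 5 2 / 3 4 6 1 7 2 5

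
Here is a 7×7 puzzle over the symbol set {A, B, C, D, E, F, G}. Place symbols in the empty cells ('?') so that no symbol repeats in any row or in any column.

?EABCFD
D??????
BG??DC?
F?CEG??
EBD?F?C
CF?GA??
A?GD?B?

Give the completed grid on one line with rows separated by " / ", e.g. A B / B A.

G E A B C F D / D A F C B E G / B G E F D C A / F D C E G A B / E B D A F G C / C F B G A D E / A C G D E B F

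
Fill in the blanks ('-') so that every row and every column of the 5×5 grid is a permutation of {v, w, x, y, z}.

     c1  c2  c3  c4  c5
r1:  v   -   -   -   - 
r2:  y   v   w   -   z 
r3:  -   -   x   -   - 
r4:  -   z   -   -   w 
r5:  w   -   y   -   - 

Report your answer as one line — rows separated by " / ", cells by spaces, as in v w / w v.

row 1 has {v}; column 3 has {w,x,y} — only z is left for (r1,c3).
row 2 has {v,w,y,z}; column 4 is empty so far — only x is left for (r2,c4).
row 3 has {x}; column 1 has {v,w,y} — only z is left for (r3,c1).
row 4 has {w,z}; column 1 has {v,w,y,z} — only x is left for (r4,c1).
row 4 has {w,x,z}; column 3 has {w,x,y,z} — only v is left for (r4,c3).
row 4 has {v,w,x,z}; column 4 has {x} — only y is left for (r4,c4).
row 5 has {w,y}; column 2 has {v,z} — only x is left for (r5,c2).
row 5 has {w,x,y}; column 5 has {w,z} — only v is left for (r5,c5).
row 1 has {v,z}; column 4 has {x,y} — only w is left for (r1,c4).
row 3 has {x,z}; column 4 has {w,x,y} — only v is left for (r3,c4).
row 3 has {v,x,z}; column 5 has {v,w,z} — only y is left for (r3,c5).
row 5 has {v,w,x,y}; column 4 has {v,w,x,y} — only z is left for (r5,c4).
row 1 has {v,w,z}; column 2 has {v,x,z} — only y is left for (r1,c2).
row 1 has {v,w,y,z}; column 5 has {v,w,y,z} — only x is left for (r1,c5).
row 3 has {v,x,y,z}; column 2 has {v,x,y,z} — only w is left for (r3,c2).

v y z w x / y v w x z / z w x v y / x z v y w / w x y z v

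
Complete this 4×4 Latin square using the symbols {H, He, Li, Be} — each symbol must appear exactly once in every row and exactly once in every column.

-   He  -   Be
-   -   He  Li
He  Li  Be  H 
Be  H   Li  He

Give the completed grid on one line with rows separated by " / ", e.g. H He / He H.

Li He H Be / H Be He Li / He Li Be H / Be H Li He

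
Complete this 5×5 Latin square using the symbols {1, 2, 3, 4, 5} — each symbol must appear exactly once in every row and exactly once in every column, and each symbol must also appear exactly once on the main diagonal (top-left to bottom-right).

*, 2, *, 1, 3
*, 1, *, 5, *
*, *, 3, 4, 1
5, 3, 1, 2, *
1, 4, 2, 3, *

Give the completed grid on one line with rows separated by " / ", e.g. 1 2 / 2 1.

row 1 has {1,2,3}; column 1 has {1,5}; the diagonal has {1,2,3} — only 4 is left for (r1,c1).
row 1 has {1,2,3,4}; column 3 has {1,2,3} — only 5 is left for (r1,c3).
row 2 has {1,5}; column 3 has {1,2,3,5} — only 4 is left for (r2,c3).
row 2 has {1,4,5}; column 5 has {1,3} — only 2 is left for (r2,c5).
row 3 has {1,3,4}; column 1 has {1,4,5} — only 2 is left for (r3,c1).
row 3 has {1,2,3,4}; column 2 has {1,2,3,4} — only 5 is left for (r3,c2).
row 4 has {1,2,3,5}; column 5 has {1,2,3} — only 4 is left for (r4,c5).
row 5 has {1,2,3,4}; column 5 has {1,2,3,4}; the diagonal has {1,2,3,4} — only 5 is left for (r5,c5).
row 2 has {1,2,4,5}; column 1 has {1,2,4,5} — only 3 is left for (r2,c1).

4 2 5 1 3 / 3 1 4 5 2 / 2 5 3 4 1 / 5 3 1 2 4 / 1 4 2 3 5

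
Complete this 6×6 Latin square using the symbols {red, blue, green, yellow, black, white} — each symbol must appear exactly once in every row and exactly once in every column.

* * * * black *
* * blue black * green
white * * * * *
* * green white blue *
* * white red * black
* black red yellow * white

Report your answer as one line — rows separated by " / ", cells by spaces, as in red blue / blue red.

red white yellow green black blue / yellow red blue black white green / white green black blue red yellow / black yellow green white blue red / green blue white red yellow black / blue black red yellow green white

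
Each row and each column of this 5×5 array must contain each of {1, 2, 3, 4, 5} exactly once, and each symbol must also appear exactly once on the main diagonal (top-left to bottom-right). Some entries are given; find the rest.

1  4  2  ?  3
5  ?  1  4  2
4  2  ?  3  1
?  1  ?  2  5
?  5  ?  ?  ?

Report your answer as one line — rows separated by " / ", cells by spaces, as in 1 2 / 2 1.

1 4 2 5 3 / 5 3 1 4 2 / 4 2 5 3 1 / 3 1 4 2 5 / 2 5 3 1 4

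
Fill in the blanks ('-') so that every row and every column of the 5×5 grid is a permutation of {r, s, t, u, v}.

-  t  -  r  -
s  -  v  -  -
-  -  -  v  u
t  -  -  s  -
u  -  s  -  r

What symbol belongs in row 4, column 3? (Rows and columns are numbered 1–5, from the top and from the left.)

(r1,c1): row 1 has {r,t}; column 1 has {s,t,u}, so it must be v.
(r1,c3): row 1 has {r,t,v}; column 3 has {s,v}, so it must be u.
(r1,c5): row 1 has {r,t,u,v}; column 5 has {r,u}, so it must be s.
(r2,c5): row 2 has {s,v}; column 5 has {r,s,u}, so it must be t.
(r3,c1): row 3 has {u,v}; column 1 has {s,t,u,v}, so it must be r.
(r3,c2): row 3 has {r,u,v}; column 2 has {t}, so it must be s.
(r3,c3): row 3 has {r,s,u,v}; column 3 has {s,u,v}, so it must be t.
(r4,c3): row 4 has {s,t}; column 3 has {s,t,u,v}, so it must be r.

r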